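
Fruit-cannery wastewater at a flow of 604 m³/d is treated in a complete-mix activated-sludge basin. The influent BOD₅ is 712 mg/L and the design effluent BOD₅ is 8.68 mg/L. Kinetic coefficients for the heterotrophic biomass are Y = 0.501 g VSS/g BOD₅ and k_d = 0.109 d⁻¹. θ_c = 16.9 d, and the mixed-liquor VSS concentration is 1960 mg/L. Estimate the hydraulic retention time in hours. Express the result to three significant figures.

τ ≈ 25.7 h

Rearranging the biomass balance for a CMAS with decay, V = Y·Q·ΔS·θ_c / [X·(1+k_d θ_c)] = 0.501 × 604 × (712 − 8.68) × 16.9 / [1960 × (1 + 0.109 × 16.9)] = 3.6×10^6 / 5571 = 645.7 m³.
τ = V/Q = 645.7/604 = 1.069 d, or 25.66 h.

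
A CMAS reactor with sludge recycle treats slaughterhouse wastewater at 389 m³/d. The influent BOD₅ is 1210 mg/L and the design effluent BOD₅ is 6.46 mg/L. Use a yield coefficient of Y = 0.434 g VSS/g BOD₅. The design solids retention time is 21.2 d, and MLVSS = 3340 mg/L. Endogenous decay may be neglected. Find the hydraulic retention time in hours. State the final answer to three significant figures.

τ ≈ 79.6 h

With k_d = 0 the design equation reduces to V = Y Q (S₀−S) θ_c / X = 0.434 × 389 × (1210 − 6.46) × 21.2 / 3340 = 1290 m³.
Hydraulic retention time τ = V/Q = 1290 / 389 = 3.315 d = 79.57 h.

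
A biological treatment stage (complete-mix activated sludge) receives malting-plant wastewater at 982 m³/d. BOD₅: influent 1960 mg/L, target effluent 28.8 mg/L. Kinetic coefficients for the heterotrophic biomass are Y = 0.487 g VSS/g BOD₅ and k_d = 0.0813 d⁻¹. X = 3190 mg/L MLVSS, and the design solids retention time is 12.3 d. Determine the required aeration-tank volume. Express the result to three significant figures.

V ≈ 1780 m³

From the SRT design equation V = Y Q (S₀−S) θ_c / [X (1 + k_d θ_c)] = 0.487 × 982 × (1960 − 28.8) × 12.3 / [3190 × (1 + 0.0813 × 12.3)] = 1.14×10^7 / 6380 = 1781 m³.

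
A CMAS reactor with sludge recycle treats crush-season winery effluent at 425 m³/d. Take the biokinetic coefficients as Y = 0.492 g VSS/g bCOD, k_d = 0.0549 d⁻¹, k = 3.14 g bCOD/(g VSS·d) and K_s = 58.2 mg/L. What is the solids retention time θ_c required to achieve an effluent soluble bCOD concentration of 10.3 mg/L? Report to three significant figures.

Specific growth rate at S = 10.3 mg/L: μ = YkS/(K_s+S) = 0.492·3.14·10.3/(58.2+10.3) = 0.2323 d⁻¹.
Then 1/θ_c = μ − k_d = 0.2323 − 0.0549 = 0.1774 d⁻¹, giving θ_c = 5.637 d.

θ_c ≈ 5.64 d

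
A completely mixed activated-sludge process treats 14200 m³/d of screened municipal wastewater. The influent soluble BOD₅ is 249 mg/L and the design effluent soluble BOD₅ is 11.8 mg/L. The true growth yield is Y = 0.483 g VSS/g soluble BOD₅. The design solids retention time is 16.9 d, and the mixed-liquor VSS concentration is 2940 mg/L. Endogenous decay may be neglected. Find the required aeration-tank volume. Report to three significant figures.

Biomass mass balance (decay neglected): V·X = Y·Q·(S₀ − S)·θ_c, so V = 0.483 × 14200 × (249 − 11.8) × 16.9 / 2940 = 9352 m³.

V ≈ 9350 m³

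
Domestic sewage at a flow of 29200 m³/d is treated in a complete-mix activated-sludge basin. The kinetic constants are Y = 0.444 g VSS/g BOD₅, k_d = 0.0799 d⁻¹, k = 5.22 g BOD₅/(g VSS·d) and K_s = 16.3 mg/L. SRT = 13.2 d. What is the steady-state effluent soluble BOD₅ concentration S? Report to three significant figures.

S ≈ 1.17 mg/L

Effluent substrate depends only on kinetics and SRT: S = K_s(1 + k_d θ_c) / [θ_c(Yk − k_d) − 1] = 16.3 × (1 + 0.0799 × 13.2) / [13.2 × (0.444 × 5.22 − 0.0799) − 1] = 33.49 / 28.54 = 1.174 mg/L.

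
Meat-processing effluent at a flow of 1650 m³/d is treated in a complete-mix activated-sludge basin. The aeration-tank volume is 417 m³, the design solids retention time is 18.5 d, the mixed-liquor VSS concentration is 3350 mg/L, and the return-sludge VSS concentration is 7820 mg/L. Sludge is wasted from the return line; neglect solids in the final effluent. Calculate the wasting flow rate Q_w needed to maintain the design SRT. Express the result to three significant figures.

Q_w = (V·X)/(θ_c X_r) = 417.0 × 3350 / (18.5 × 7820) = 9.656 m³/d.

Q_w ≈ 9.66 m³/d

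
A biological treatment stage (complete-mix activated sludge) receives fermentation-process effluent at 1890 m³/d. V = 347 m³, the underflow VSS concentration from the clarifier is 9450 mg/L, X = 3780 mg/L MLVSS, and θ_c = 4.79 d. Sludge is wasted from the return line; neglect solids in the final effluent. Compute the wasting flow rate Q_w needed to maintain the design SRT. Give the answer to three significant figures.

Q_w ≈ 29.0 m³/d

θ_c = V·X/(Q_w·X_r) when wasting from the recycle, so Q_w = V·X/(θ_c·X_r) = 347.0 × 3780 / (4.79 × 9450) = 28.98 m³/d.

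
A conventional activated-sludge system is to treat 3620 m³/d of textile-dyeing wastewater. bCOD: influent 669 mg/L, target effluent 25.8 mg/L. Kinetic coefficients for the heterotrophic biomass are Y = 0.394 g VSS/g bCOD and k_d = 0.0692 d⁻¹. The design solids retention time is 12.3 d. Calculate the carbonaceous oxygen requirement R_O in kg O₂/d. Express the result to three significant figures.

Correct the yield for decay: Y_obs = Y/(1 + k_d θ_c) = 0.394 / (1 + 0.0692 × 12.3) = 0.394 / 1.851 = 0.2128.
ΔS = 669 − 25.8 = 643.2 mg/L, so the substrate removal rate is 3620 × 643.2/1000 = 2328 kg bCOD/d.
Biomass synthesised: P_X = Y_obs × 2328 = 495.6 kg VSS/d.
Carbonaceous O₂ demand = substrate oxidised − cell-mass equivalent = 2328 − 1.42 × 495.6 = 1625 kg O₂/d.

R_O ≈ 1620 kg O₂/d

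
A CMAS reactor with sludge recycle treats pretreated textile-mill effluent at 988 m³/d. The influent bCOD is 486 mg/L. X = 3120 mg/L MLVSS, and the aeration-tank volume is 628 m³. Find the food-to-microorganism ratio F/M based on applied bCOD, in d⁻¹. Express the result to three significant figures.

Food-to-microorganism ratio F/M = Q S₀ / (V X) = 988 × 486 / (628.0 × 3120) = 0.2451 d⁻¹.

F/M ≈ 0.245 d⁻¹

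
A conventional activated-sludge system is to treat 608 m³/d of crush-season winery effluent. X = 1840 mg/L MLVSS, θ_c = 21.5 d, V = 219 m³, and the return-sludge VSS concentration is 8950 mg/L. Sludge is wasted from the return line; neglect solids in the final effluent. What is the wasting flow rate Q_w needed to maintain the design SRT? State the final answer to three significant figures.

θ_c = V·X/(Q_w·X_r) when wasting from the recycle, so Q_w = V·X/(θ_c·X_r) = 219.0 × 1840 / (21.5 × 8950) = 2.094 m³/d.

Q_w ≈ 2.09 m³/d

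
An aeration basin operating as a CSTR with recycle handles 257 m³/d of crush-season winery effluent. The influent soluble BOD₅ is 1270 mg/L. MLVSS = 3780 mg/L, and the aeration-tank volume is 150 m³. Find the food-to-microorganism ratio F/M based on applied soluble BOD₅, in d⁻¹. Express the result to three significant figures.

F/M = applied load / biomass = Q·S₀/(V·X) = 257 × 1270 / (150.0 × 3780) = 0.5756 d⁻¹.

F/M ≈ 0.576 d⁻¹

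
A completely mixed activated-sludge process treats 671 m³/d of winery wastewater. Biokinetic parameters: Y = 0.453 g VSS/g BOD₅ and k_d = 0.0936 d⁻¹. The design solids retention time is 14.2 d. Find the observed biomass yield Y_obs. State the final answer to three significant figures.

Y_obs ≈ 0.194 g VSS/g BOD₅

Y_obs = Y / (1 + k_d θ_c) = 0.453 / (1 + 0.0936 × 14.2) = 0.453 / 2.329 = 0.1945.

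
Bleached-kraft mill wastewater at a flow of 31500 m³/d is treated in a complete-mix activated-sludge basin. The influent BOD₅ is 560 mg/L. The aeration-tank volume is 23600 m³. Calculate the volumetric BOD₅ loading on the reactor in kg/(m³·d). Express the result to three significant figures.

L_v ≈ 0.747 kg BOD₅/(m³·d)

L_v = Q S₀ / V = 31500 × 560 × 10⁻³ / 23600 = 0.7475 kg/(m³·d).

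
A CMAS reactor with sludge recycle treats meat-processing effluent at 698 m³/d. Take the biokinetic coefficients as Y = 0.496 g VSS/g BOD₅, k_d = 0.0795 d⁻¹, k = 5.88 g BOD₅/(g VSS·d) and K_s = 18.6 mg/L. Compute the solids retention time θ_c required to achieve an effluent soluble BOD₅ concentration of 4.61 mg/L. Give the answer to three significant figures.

θ_c ≈ 2.00 d

At the target effluent, Y k S/(K_s+S) = 0.496×5.88×4.61/23.21 = 0.5793 d⁻¹.
Then 1/θ_c = μ − k_d = 0.5793 − 0.0795 = 0.4998 d⁻¹, giving θ_c = 2.001 d.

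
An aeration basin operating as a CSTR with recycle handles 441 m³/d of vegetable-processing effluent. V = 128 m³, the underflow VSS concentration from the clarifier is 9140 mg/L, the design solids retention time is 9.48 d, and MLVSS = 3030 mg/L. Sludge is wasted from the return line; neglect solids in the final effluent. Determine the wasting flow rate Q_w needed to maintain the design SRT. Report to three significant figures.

Q_w ≈ 4.48 m³/d

Q_w = (V·X)/(θ_c X_r) = 128.0 × 3030 / (9.48 × 9140) = 4.476 m³/d.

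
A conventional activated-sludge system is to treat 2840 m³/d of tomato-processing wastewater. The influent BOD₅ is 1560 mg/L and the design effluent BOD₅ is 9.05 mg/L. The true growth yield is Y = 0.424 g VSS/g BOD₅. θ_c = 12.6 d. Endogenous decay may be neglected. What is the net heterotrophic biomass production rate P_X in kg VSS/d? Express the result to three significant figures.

With endogenous decay neglected, the observed yield equals the true yield: Y_obs = Y = 0.424 g VSS/g BOD₅.
Mass of BOD₅ removed per day: Q(S₀ − S) = 2840 × 1551 g/m³ = 4405 kg/d.
Biomass produced: P_X = Y_obs·Q·ΔS = 0.4240 × 4405 ≈ 1868 kg VSS/d.

P_X ≈ 1870 kg VSS/d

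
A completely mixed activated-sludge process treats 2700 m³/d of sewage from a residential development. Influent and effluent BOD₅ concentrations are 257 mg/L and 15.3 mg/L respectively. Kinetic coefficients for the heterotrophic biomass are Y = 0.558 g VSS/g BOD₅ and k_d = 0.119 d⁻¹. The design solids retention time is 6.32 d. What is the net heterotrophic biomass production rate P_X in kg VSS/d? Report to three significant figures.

P_X ≈ 208 kg VSS/d

Observed yield with endogenous decay: Y_obs = Y / (1 + k_d·θ_c) = 0.558 / (1 + 0.119 × 6.32) = 0.558 / 1.752 = 0.3185 g VSS/g BOD₅.
Mass of BOD₅ removed per day: Q(S₀ − S) = 2700 × 241.7 g/m³ = 652.6 kg/d.
Biomass produced: P_X = Y_obs·Q·ΔS = 0.3185 × 652.6 ≈ 207.8 kg VSS/d.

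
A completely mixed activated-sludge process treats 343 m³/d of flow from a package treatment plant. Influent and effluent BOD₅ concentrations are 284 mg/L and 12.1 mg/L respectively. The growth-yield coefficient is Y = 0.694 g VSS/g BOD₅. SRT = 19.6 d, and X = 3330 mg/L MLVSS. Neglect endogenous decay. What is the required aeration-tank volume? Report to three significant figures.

V ≈ 381 m³

Biomass mass balance (decay neglected): V·X = Y·Q·(S₀ − S)·θ_c, so V = 0.694 × 343 × (284 − 12.1) × 19.6 / 3330 = 381.0 m³.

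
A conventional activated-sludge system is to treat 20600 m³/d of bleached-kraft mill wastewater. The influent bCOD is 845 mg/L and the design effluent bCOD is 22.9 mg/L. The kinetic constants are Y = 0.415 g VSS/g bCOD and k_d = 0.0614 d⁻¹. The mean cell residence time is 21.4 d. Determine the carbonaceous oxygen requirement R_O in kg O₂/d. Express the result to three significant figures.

R_O ≈ 12600 kg O₂/d

Y_obs = Y / (1 + k_d θ_c) = 0.415 / (1 + 0.0614 × 21.4) = 0.415 / 2.314 = 0.1793.
ΔS = 845 − 22.9 = 822.1 mg/L, so the substrate removal rate is 20600 × 822.1/1000 = 16935 kg bCOD/d.
Biomass synthesised: P_X = Y_obs × 16935 = 3037 kg VSS/d.
R_O = Q·(S₀ − S) − 1.42·P_X = 16935 − 1.42 × 3037 = 12622 kg O₂/d.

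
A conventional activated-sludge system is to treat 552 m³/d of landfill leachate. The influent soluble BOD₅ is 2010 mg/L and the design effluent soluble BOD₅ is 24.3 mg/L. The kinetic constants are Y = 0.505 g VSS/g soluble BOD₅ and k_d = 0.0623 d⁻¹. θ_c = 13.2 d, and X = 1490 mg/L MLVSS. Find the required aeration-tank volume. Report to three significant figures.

From the SRT design equation V = Y Q (S₀−S) θ_c / [X (1 + k_d θ_c)] = 0.505 × 552 × (2010 − 24.3) × 13.2 / [1490 × (1 + 0.0623 × 13.2)] = 7.31×10^6 / 2715 = 2691 m³.

V ≈ 2690 m³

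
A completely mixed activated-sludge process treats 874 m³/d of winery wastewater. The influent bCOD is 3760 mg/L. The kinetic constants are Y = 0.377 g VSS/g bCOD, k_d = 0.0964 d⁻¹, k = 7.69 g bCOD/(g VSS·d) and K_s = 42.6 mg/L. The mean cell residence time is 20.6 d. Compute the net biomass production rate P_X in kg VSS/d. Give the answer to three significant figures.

Effluent substrate depends only on kinetics and SRT: S = K_s(1 + k_d θ_c) / [θ_c(Yk − k_d) − 1] = 42.6 × (1 + 0.0964 × 20.6) / [20.6 × (0.377 × 7.69 − 0.0964) − 1] = 127.2 / 56.74 = 2.242 mg/L.
The observed yield is Y_obs = Y/(1 + k_d·θ_c) = 0.377 / (1 + 0.0964 × 20.6) = 0.377 / 2.986 = 0.1263 g VSS per g bCOD removed.
Q·(S₀ − S) = 874 × (3760 − 2.24) × 10⁻³ = 3284 kg/d removed.
P_X = Y_obs · Q(S₀ − S) = 0.1263 × 3284 = 414.7 kg VSS/d.

P_X ≈ 415 kg VSS/d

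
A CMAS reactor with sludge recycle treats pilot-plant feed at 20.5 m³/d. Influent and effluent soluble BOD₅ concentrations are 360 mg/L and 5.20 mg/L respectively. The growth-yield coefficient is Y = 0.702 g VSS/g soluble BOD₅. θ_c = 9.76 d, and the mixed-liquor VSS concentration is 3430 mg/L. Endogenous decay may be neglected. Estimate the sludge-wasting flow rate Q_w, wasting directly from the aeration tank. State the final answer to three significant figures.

V·X = Y·Q·ΔS·θ_c gives V = 0.702 × 20.5 × (360 − 5.20) × 9.76 / 3430 = 14.53 m³.
For wasting at MLVSS concentration, Q_w = V/θ_c = 14.53/9.76 = 1.489 m³/d.

Q_w ≈ 1.49 m³/d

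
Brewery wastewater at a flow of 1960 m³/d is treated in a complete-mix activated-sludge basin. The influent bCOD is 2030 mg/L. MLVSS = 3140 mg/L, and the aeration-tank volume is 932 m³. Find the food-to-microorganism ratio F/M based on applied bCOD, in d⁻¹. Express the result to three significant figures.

F/M = Q·S₀ / (V·X) = 1960 × 2030 / (932.0 × 3140) = 1.360 g bCOD·(g VSS·d)⁻¹.

F/M ≈ 1.36 d⁻¹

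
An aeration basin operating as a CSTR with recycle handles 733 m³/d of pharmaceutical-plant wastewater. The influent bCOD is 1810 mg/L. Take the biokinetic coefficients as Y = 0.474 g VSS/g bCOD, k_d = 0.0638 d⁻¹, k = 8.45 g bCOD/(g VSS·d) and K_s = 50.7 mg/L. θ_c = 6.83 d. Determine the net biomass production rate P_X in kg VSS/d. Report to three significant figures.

Effluent substrate depends only on kinetics and SRT: S = K_s(1 + k_d θ_c) / [θ_c(Yk − k_d) − 1] = 50.7 × (1 + 0.0638 × 6.83) / [6.83 × (0.474 × 8.45 − 0.0638) − 1] = 72.79 / 25.92 = 2.808 mg/L.
Y_obs = Y / (1 + k_d θ_c) = 0.474 / (1 + 0.0638 × 6.83) = 0.474 / 1.436 = 0.3301.
Mass of bCOD removed per day: Q(S₀ − S) = 733 × 1807 g/m³ = 1325 kg/d.
Biomass produced: P_X = Y_obs·Q·ΔS = 0.3301 × 1325 ≈ 437.3 kg VSS/d.

P_X ≈ 437 kg VSS/d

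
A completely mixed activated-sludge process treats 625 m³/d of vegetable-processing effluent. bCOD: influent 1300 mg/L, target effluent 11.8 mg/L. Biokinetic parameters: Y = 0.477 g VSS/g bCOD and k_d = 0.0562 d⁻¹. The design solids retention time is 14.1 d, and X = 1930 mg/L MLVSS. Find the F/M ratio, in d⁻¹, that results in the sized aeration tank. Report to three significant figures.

F/M ≈ 0.269 d⁻¹

From the SRT design equation V = Y Q (S₀−S) θ_c / [X (1 + k_d θ_c)] = 0.477 × 625 × (1300 − 11.8) × 14.1 / [1930 × (1 + 0.0562 × 14.1)] = 5.42×10^6 / 3459 = 1565 m³.
F/M = Q·S₀ / (V·X) = 625 × 1300 / (1565 × 1930) = 0.2689 g bCOD·(g VSS·d)⁻¹.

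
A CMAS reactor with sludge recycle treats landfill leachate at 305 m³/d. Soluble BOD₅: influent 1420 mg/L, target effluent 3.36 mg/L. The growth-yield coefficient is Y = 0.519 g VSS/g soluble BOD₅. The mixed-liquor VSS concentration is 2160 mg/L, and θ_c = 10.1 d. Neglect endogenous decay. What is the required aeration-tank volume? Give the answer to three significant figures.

Biomass mass balance (decay neglected): V·X = Y·Q·(S₀ − S)·θ_c, so V = 0.519 × 305 × (1420 − 3.36) × 10.1 / 2160 = 1049 m³.

V ≈ 1050 m³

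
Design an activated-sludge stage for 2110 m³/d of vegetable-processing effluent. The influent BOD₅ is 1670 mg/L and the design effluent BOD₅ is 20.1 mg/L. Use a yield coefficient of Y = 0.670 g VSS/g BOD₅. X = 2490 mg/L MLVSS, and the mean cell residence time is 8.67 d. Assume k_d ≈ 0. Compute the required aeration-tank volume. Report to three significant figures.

With k_d = 0 the design equation reduces to V = Y Q (S₀−S) θ_c / X = 0.670 × 2110 × (1670 − 20.1) × 8.67 / 2490 = 8121 m³.

V ≈ 8120 m³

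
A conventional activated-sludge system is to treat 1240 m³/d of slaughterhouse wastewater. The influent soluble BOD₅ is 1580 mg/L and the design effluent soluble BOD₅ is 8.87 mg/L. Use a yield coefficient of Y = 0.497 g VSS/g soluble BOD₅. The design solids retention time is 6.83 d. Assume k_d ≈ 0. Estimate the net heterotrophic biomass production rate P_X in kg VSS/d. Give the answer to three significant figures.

P_X ≈ 968 kg VSS/d

With endogenous decay neglected, the observed yield equals the true yield: Y_obs = Y = 0.497 g VSS/g soluble BOD₅.
Q·(S₀ − S) = 1240 × (1580 − 8.87) × 10⁻³ = 1948 kg/d removed.
Net biomass production P_X = Y_obs × Q·(S₀ − S) = 0.4970 × 1948 = 968.3 kg VSS/d.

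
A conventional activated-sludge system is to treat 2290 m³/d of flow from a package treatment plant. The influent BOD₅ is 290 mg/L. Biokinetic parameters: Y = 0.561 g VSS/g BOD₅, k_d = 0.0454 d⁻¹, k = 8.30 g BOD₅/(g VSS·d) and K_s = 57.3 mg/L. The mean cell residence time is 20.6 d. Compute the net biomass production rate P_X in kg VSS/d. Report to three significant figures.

P_X ≈ 192 kg VSS/d

For a completely mixed reactor with recycle the Lawrence–McCarty relation gives S = K_s·(1 + k_d·θ_c) / [θ_c·(Y·k − k_d) − 1] = 57.3 × (1 + 0.0454 × 20.6) / [20.6 × (0.561 × 8.30 − 0.0454) − 1] = 110.9 / 93.98 = 1.180 mg/L.
The observed yield is Y_obs = Y/(1 + k_d·θ_c) = 0.561 / (1 + 0.0454 × 20.6) = 0.561 / 1.935 = 0.2899 g VSS per g BOD₅ removed.
ΔS = 290 − 1.18 = 288.8 mg/L, so the substrate removal rate is 2290 × 288.8/1000 = 661.4 kg BOD₅/d.
So the net sludge growth is P_X = 0.2899 × 661.4 = 191.7 kg VSS/d.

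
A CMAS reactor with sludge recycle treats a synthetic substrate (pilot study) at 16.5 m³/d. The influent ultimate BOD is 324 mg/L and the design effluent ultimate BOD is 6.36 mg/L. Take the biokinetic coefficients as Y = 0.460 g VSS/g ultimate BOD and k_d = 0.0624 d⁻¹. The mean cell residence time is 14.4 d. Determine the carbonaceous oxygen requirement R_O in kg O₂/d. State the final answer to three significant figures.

Correct the yield for decay: Y_obs = Y/(1 + k_d θ_c) = 0.460 / (1 + 0.0624 × 14.4) = 0.460 / 1.899 = 0.2423.
Substrate removed = Q·(S₀ − S) = 16.5 m³/d × (324 − 6.36) g/m³ = 5.24×10^3 g/d = 5.241 kg/d.
Biomass synthesised: P_X = Y_obs × 5.241 = 1.270 kg VSS/d.
R_O = Q·(S₀ − S) − 1.42·P_X = 5.241 − 1.42 × 1.270 = 3.438 kg O₂/d.

R_O ≈ 3.44 kg O₂/d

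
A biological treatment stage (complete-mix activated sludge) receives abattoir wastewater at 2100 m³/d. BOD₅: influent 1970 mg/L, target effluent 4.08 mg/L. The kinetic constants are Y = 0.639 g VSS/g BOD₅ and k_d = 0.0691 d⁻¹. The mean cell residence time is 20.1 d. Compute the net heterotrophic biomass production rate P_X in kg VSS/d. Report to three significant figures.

P_X ≈ 1100 kg VSS/d

Correct the yield for decay: Y_obs = Y/(1 + k_d θ_c) = 0.639 / (1 + 0.0691 × 20.1) = 0.639 / 2.389 = 0.2675.
Substrate removed = Q·(S₀ − S) = 2100 m³/d × (1970 − 4.08) g/m³ = 4.13×10^6 g/d = 4128 kg/d.
P_X = Y_obs · Q(S₀ − S) = 0.2675 × 4128 = 1104 kg VSS/d.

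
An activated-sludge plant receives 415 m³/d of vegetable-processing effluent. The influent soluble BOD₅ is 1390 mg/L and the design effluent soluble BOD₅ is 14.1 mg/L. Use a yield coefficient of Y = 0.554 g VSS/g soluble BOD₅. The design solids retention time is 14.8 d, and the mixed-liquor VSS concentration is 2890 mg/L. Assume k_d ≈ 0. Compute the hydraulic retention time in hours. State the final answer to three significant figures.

τ ≈ 93.7 h

V·X = Y·Q·ΔS·θ_c gives V = 0.554 × 415 × (1390 − 14.1) × 14.8 / 2890 = 1620 m³.
Hydraulic retention time τ = V/Q = 1620 / 415 = 3.904 d = 93.69 h.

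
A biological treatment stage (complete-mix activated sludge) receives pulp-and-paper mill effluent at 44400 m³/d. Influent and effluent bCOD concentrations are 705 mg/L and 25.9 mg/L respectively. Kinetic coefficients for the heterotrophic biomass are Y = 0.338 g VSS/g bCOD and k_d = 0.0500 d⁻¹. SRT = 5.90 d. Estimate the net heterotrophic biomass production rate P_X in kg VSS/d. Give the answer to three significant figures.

The observed yield is Y_obs = Y/(1 + k_d·θ_c) = 0.338 / (1 + 0.0500 × 5.90) = 0.338 / 1.295 = 0.2610 g VSS per g bCOD removed.
Mass of bCOD removed per day: Q(S₀ − S) = 44400 × 679.1 g/m³ = 30152 kg/d.
So the net sludge growth is P_X = 0.2610 × 30152 = 7870 kg VSS/d.

P_X ≈ 7870 kg VSS/d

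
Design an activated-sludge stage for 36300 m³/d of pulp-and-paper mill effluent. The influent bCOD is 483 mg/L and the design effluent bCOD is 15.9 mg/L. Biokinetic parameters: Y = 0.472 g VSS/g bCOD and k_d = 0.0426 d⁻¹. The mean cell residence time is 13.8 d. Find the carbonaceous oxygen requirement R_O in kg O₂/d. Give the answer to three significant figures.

Correct the yield for decay: Y_obs = Y/(1 + k_d θ_c) = 0.472 / (1 + 0.0426 × 13.8) = 0.472 / 1.588 = 0.2973.
Q·(S₀ − S) = 36300 × (483 − 15.9) × 10⁻³ = 16956 kg/d removed.
Net sludge production P_X = 0.2973 × 16956 = 5040 kg VSS/d.
R_O = Q·ΔS − 1.42 P_X = 16956 − 7157 = 9799 kg O₂/d.

R_O ≈ 9800 kg O₂/d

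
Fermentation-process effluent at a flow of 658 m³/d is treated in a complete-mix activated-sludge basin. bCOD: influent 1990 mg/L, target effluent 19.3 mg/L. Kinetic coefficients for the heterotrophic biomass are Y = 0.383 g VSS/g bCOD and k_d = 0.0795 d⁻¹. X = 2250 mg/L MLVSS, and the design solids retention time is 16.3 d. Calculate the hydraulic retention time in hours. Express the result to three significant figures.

From the SRT design equation V = Y Q (S₀−S) θ_c / [X (1 + k_d θ_c)] = 0.383 × 658 × (1990 − 19.3) × 16.3 / [2250 × (1 + 0.0795 × 16.3)] = 8.1×10^6 / 5166 = 1567 m³.
HRT = V/Q = 1567 m³ / 658 m³·d⁻¹ = 2.382 d × 24 = 57.16 h.

τ ≈ 57.2 h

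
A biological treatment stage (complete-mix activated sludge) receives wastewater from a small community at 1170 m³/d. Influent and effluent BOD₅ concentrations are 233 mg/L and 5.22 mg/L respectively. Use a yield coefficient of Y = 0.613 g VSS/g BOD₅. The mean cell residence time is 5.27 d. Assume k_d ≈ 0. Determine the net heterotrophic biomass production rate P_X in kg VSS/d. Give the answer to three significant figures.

P_X ≈ 163 kg VSS/d

No decay correction is needed, so Y_obs = Y = 0.613.
ΔS = 233 − 5.22 = 227.8 mg/L, so the substrate removal rate is 1170 × 227.8/1000 = 266.5 kg BOD₅/d.
Net biomass production P_X = Y_obs × Q·(S₀ − S) = 0.6130 × 266.5 = 163.4 kg VSS/d.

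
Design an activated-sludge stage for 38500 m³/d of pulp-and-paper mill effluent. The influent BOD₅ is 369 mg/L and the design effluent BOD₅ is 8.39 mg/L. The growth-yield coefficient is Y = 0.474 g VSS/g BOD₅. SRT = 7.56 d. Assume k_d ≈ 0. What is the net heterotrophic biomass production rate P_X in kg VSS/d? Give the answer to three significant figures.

No decay correction is needed, so Y_obs = Y = 0.474.
Substrate removed = Q·(S₀ − S) = 38500 m³/d × (369 − 8.39) g/m³ = 1.39×10^7 g/d = 13883 kg/d.
So the net sludge growth is P_X = 0.4740 × 13883 = 6581 kg VSS/d.

P_X ≈ 6580 kg VSS/d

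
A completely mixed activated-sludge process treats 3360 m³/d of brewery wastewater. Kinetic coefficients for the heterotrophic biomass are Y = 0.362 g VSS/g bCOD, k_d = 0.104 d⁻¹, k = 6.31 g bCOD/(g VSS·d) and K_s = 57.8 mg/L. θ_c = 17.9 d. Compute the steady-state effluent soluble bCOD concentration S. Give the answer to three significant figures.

From the Monod/SRT balance for a CMAS, S = K_s·(1+k_d θ_c)/[θ_c·(Y k − k_d) − 1] = 57.8 × (1 + 0.104 × 17.9) / [17.9 × (0.362 × 6.31 − 0.104) − 1] = 165.4 / 38.03 = 4.350 mg/L.

S ≈ 4.35 mg/L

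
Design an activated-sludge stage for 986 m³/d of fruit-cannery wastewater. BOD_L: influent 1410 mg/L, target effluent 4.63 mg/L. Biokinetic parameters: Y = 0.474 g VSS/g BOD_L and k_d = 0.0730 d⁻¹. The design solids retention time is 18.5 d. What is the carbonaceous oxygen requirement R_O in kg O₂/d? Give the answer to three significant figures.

Correct the yield for decay: Y_obs = Y/(1 + k_d θ_c) = 0.474 / (1 + 0.0730 × 18.5) = 0.474 / 2.350 = 0.2017.
Substrate removed = Q·(S₀ − S) = 986 m³/d × (1410 − 4.63) g/m³ = 1.39×10^6 g/d = 1386 kg/d.
P_X = Y_obs·Q·(S₀ − S) = 0.2017 × 1386 = 279.4 kg VSS/d.
R_O = Q·ΔS − 1.42 P_X = 1386 − 396.8 = 988.9 kg O₂/d.

R_O ≈ 989 kg O₂/d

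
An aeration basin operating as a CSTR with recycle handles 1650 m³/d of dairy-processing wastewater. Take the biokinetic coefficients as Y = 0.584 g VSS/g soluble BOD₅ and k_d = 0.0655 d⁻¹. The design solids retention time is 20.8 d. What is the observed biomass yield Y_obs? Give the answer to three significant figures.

Y_obs ≈ 0.247 g VSS/g soluble BOD₅

Observed yield with endogenous decay: Y_obs = Y / (1 + k_d·θ_c) = 0.584 / (1 + 0.0655 × 20.8) = 0.584 / 2.362 = 0.2472 g VSS/g soluble BOD₅.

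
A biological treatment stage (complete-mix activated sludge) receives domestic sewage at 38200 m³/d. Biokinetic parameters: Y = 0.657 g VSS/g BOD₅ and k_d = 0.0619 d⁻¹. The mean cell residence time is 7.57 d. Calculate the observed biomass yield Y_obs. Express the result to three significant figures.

Correct the yield for decay: Y_obs = Y/(1 + k_d θ_c) = 0.657 / (1 + 0.0619 × 7.57) = 0.657 / 1.469 = 0.4474.

Y_obs ≈ 0.447 g VSS/g BOD₅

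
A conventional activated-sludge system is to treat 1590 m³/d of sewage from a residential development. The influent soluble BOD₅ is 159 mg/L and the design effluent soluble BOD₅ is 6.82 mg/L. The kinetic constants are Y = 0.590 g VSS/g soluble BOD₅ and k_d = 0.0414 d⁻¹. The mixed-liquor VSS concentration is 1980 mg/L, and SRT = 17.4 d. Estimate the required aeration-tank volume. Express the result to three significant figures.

Steady-state biomass mass balance: V·X·(1 + k_d·θ_c) = Y·Q·(S₀ − S)·θ_c, so V = 0.590 × 1590 × (159 − 6.82) × 17.4 / [1980 × (1 + 0.0414 × 17.4)] = 2.48×10^6 / 3406 = 729.2 m³.

V ≈ 729 m³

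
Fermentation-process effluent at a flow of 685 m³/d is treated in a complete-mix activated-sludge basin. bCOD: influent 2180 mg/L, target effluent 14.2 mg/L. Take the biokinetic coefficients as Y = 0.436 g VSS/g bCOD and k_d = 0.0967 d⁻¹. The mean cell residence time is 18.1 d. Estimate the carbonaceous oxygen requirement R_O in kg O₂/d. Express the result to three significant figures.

R_O ≈ 1150 kg O₂/d

Observed yield with endogenous decay: Y_obs = Y / (1 + k_d·θ_c) = 0.436 / (1 + 0.0967 × 18.1) = 0.436 / 2.750 = 0.1585 g VSS/g bCOD.
Substrate removed = Q·(S₀ − S) = 685 m³/d × (2180 − 14.2) g/m³ = 1.48×10^6 g/d = 1484 kg/d.
P_X = Y_obs·Q·(S₀ − S) = 0.1585 × 1484 = 235.2 kg VSS/d.
Carbonaceous O₂ demand = substrate oxidised − cell-mass equivalent = 1484 − 1.42 × 235.2 = 1150 kg O₂/d.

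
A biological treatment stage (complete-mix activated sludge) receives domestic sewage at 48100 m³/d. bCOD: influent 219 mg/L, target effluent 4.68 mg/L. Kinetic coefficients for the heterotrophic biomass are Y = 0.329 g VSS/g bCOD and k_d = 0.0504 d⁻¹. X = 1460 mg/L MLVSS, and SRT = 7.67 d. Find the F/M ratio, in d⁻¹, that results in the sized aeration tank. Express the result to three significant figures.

Steady-state biomass mass balance: V·X·(1 + k_d·θ_c) = Y·Q·(S₀ − S)·θ_c, so V = 0.329 × 48100 × (219 − 4.68) × 7.67 / [1460 × (1 + 0.0504 × 7.67)] = 2.6×10^7 / 2024 = 12850 m³.
Food-to-microorganism ratio F/M = Q S₀ / (V X) = 48100 × 219 / (12850 × 1460) = 0.5615 d⁻¹.

F/M ≈ 0.561 d⁻¹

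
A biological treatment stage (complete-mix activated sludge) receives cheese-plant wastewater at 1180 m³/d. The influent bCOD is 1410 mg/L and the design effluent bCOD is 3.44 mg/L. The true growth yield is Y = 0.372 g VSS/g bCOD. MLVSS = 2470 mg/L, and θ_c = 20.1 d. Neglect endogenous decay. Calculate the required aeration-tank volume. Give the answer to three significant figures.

With k_d = 0 the design equation reduces to V = Y Q (S₀−S) θ_c / X = 0.372 × 1180 × (1410 − 3.44) × 20.1 / 2470 = 5024 m³.

V ≈ 5020 m³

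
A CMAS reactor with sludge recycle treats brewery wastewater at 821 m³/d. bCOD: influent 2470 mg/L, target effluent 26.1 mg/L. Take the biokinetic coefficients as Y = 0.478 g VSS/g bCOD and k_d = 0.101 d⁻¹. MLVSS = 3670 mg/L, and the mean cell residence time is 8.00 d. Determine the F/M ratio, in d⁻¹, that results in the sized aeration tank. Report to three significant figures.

Steady-state biomass mass balance: V·X·(1 + k_d·θ_c) = Y·Q·(S₀ − S)·θ_c, so V = 0.478 × 821 × (2470 − 26.1) × 8.00 / [3670 × (1 + 0.101 × 8.00)] = 7.67×10^6 / 6635 = 1156 m³.
F/M = applied load / biomass = Q·S₀/(V·X) = 821 × 2470 / (1156 × 3670) = 0.4779 d⁻¹.

F/M ≈ 0.478 d⁻¹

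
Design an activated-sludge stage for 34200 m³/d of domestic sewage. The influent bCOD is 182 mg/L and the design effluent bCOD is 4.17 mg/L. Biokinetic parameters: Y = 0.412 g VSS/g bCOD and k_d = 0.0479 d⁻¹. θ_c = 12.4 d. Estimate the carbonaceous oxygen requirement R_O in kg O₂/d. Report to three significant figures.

Observed yield with endogenous decay: Y_obs = Y / (1 + k_d·θ_c) = 0.412 / (1 + 0.0479 × 12.4) = 0.412 / 1.594 = 0.2585 g VSS/g bCOD.
ΔS = 182 − 4.17 = 177.8 mg/L, so the substrate removal rate is 34200 × 177.8/1000 = 6082 kg bCOD/d.
Biomass synthesised: P_X = Y_obs × 6082 = 1572 kg VSS/d.
R_O = Q·ΔS − 1.42 P_X = 6082 − 2232 = 3850 kg O₂/d.

R_O ≈ 3850 kg O₂/d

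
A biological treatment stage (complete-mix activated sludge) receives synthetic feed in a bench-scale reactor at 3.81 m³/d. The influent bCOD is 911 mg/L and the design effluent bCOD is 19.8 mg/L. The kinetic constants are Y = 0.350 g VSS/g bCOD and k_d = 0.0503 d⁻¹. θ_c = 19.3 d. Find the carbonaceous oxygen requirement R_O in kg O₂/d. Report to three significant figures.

The observed yield is Y_obs = Y/(1 + k_d·θ_c) = 0.350 / (1 + 0.0503 × 19.3) = 0.350 / 1.971 = 0.1776 g VSS per g bCOD removed.
ΔS = 911 − 19.8 = 891.2 mg/L, so the substrate removal rate is 3.81 × 891.2/1000 = 3.395 kg bCOD/d.
Biomass synthesised: P_X = Y_obs × 3.395 = 0.6030 kg VSS/d.
R_O = Q·ΔS − 1.42 P_X = 3.395 − 0.8563 = 2.539 kg O₂/d.

R_O ≈ 2.54 kg O₂/d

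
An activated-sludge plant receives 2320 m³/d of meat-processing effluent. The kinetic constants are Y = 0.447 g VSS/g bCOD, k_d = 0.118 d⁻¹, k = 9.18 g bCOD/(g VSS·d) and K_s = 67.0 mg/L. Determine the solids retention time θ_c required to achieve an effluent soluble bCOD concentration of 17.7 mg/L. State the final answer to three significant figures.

θ_c ≈ 1.35 d

At the target effluent, Y k S/(K_s+S) = 0.447×9.18×17.7/84.70 = 0.8575 d⁻¹.
θ_c = 1/(μ − k_d) = 1/(0.8575 − 0.118) = 1/0.7395 = 1.352 d.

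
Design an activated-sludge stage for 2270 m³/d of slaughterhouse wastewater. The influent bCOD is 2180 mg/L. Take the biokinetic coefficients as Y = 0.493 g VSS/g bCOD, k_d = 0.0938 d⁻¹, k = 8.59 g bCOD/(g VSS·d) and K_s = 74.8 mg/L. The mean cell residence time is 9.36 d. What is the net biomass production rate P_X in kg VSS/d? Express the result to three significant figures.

P_X ≈ 1300 kg VSS/d

Effluent substrate depends only on kinetics and SRT: S = K_s(1 + k_d θ_c) / [θ_c(Yk − k_d) − 1] = 74.8 × (1 + 0.0938 × 9.36) / [9.36 × (0.493 × 8.59 − 0.0938) − 1] = 140.5 / 37.76 = 3.720 mg/L.
Correct the yield for decay: Y_obs = Y/(1 + k_d θ_c) = 0.493 / (1 + 0.0938 × 9.36) = 0.493 / 1.878 = 0.2625.
Mass of bCOD removed per day: Q(S₀ − S) = 2270 × 2176 g/m³ = 4940 kg/d.
P_X = Y_obs · Q(S₀ − S) = 0.2625 × 4940 = 1297 kg VSS/d.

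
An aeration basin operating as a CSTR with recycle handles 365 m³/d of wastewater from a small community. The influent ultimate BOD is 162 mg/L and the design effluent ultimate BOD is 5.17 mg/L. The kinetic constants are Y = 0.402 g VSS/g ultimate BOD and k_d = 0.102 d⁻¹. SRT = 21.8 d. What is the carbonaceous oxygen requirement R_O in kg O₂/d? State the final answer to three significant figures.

R_O ≈ 47.1 kg O₂/d

Correct the yield for decay: Y_obs = Y/(1 + k_d θ_c) = 0.402 / (1 + 0.102 × 21.8) = 0.402 / 3.224 = 0.1247.
Substrate removed = Q·(S₀ − S) = 365 m³/d × (162 − 5.17) g/m³ = 5.72×10^4 g/d = 57.24 kg/d.
Net sludge production P_X = 0.1247 × 57.24 = 7.138 kg VSS/d.
R_O = Q·(S₀ − S) − 1.42·P_X = 57.24 − 1.42 × 7.138 = 47.11 kg O₂/d.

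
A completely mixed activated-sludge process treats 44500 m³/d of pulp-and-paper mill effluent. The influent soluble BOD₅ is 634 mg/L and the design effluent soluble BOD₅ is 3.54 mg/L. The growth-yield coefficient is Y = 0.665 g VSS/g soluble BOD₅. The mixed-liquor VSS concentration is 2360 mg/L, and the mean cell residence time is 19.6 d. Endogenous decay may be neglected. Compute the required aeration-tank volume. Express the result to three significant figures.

With k_d = 0 the design equation reduces to V = Y Q (S₀−S) θ_c / X = 0.665 × 44500 × (634 − 3.54) × 19.6 / 2360 = 154947 m³.

V ≈ 155000 m³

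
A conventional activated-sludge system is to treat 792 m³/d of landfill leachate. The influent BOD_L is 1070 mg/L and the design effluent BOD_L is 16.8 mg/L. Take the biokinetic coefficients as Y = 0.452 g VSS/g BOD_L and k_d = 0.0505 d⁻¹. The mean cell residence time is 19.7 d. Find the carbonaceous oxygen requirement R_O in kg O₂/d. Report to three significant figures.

Observed yield with endogenous decay: Y_obs = Y / (1 + k_d·θ_c) = 0.452 / (1 + 0.0505 × 19.7) = 0.452 / 1.995 = 0.2266 g VSS/g BOD_L.
ΔS = 1070 − 16.8 = 1053 mg/L, so the substrate removal rate is 792 × 1053/1000 = 834.1 kg BOD_L/d.
P_X = Y_obs·Q·(S₀ − S) = 0.2266 × 834.1 = 189.0 kg VSS/d.
Carbonaceous O₂ demand = substrate oxidised − cell-mass equivalent = 834.1 − 1.42 × 189.0 = 565.8 kg O₂/d.

R_O ≈ 566 kg O₂/d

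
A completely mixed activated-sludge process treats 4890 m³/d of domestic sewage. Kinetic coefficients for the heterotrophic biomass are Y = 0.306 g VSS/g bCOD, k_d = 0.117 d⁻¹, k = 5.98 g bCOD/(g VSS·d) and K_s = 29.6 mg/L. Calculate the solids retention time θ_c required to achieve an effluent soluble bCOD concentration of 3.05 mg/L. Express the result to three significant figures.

θ_c ≈ 18.5 d

From 1/θ_c = Y·k·S/(K_s + S) − k_d: Y·k·S/(K_s+S) = 0.306 × 5.98 × 3.05 / (29.6 + 3.05) = 0.1709 d⁻¹.
1/θ_c = 0.1709 − 0.117 = 0.05394 d⁻¹, so θ_c = 18.54 d.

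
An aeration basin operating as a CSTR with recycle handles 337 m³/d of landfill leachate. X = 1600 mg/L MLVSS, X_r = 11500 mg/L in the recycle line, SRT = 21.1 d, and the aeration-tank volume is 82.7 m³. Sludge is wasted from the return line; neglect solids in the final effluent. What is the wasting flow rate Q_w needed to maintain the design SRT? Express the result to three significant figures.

Q_w ≈ 0.545 m³/d

Wasting from the return line (neglecting effluent solids): Q_w = V·X / (θ_c·X_r) = 82.70 × 1600 / (21.1 × 11500) = 0.5453 m³/d.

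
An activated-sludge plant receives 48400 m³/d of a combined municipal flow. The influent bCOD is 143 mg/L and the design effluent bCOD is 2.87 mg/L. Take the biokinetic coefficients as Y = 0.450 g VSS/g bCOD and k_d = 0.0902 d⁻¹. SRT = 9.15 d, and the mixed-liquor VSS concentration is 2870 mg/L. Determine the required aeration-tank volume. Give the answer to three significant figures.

Steady-state biomass mass balance: V·X·(1 + k_d·θ_c) = Y·Q·(S₀ − S)·θ_c, so V = 0.450 × 48400 × (143 − 2.87) × 9.15 / [2870 × (1 + 0.0902 × 9.15)] = 2.79×10^7 / 5239 = 5331 m³.

V ≈ 5330 m³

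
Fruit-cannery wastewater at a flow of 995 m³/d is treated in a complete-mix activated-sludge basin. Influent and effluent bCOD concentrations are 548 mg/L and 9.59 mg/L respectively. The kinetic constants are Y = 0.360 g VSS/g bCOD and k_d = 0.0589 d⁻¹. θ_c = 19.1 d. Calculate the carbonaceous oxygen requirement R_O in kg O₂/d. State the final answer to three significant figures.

The observed yield is Y_obs = Y/(1 + k_d·θ_c) = 0.360 / (1 + 0.0589 × 19.1) = 0.360 / 2.125 = 0.1694 g VSS per g bCOD removed.
Mass of bCOD removed per day: Q(S₀ − S) = 995 × 538.4 g/m³ = 535.7 kg/d.
Biomass synthesised: P_X = Y_obs × 535.7 = 90.76 kg VSS/d.
R_O = Q·(S₀ − S) − 1.42·P_X = 535.7 − 1.42 × 90.76 = 406.8 kg O₂/d.

R_O ≈ 407 kg O₂/d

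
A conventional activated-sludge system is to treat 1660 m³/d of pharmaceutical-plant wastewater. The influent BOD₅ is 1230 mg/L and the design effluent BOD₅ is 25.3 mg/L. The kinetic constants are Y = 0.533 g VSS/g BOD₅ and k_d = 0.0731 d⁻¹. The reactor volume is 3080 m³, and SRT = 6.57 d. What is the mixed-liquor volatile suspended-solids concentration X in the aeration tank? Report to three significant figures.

X ≈ 1540 mg/L

Solving the biomass balance for X: X = Y Q (S₀−S) θ_c / [V (1+k_d θ_c)] = 0.533 × 1660 × (1230 − 25.3) × 6.57 / [3080 × (1 + 0.0731 × 6.57)] = 1536 mg/L.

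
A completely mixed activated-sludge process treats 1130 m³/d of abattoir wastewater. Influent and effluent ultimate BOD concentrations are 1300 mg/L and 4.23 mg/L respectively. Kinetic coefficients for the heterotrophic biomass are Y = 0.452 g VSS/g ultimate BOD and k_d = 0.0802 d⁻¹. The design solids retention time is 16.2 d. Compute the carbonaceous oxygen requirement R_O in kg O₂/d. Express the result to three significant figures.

Y_obs = Y / (1 + k_d θ_c) = 0.452 / (1 + 0.0802 × 16.2) = 0.452 / 2.299 = 0.1966.
Q·(S₀ − S) = 1130 × (1300 − 4.23) × 10⁻³ = 1464 kg/d removed.
Net sludge production P_X = 0.1966 × 1464 = 287.8 kg VSS/d.
R_O = Q·ΔS − 1.42 P_X = 1464 − 408.7 = 1055 kg O₂/d.

R_O ≈ 1060 kg O₂/d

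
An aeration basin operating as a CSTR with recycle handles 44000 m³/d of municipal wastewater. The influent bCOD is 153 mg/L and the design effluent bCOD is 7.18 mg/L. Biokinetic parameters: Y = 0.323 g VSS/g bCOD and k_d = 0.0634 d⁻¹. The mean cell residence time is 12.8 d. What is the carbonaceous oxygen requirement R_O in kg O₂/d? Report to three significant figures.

Correct the yield for decay: Y_obs = Y/(1 + k_d θ_c) = 0.323 / (1 + 0.0634 × 12.8) = 0.323 / 1.812 = 0.1783.
ΔS = 153 − 7.18 = 145.8 mg/L, so the substrate removal rate is 44000 × 145.8/1000 = 6416 kg bCOD/d.
P_X = Y_obs·Q·(S₀ − S) = 0.1783 × 6416 = 1144 kg VSS/d.
Carbonaceous O₂ demand = substrate oxidised − cell-mass equivalent = 6416 − 1.42 × 1144 = 4792 kg O₂/d.

R_O ≈ 4790 kg O₂/d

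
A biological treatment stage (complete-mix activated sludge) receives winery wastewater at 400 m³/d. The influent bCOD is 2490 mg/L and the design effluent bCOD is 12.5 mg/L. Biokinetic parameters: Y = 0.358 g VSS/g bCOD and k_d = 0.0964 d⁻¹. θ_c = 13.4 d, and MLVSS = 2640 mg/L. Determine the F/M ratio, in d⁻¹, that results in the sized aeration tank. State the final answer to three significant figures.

From the SRT design equation V = Y Q (S₀−S) θ_c / [X (1 + k_d θ_c)] = 0.358 × 400 × (2490 − 12.5) × 13.4 / [2640 × (1 + 0.0964 × 13.4)] = 4.75×10^6 / 6050 = 785.8 m³.
F/M = Q·S₀ / (V·X) = 400 × 2490 / (785.8 × 2640) = 0.4801 g bCOD·(g VSS·d)⁻¹.

F/M ≈ 0.480 d⁻¹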